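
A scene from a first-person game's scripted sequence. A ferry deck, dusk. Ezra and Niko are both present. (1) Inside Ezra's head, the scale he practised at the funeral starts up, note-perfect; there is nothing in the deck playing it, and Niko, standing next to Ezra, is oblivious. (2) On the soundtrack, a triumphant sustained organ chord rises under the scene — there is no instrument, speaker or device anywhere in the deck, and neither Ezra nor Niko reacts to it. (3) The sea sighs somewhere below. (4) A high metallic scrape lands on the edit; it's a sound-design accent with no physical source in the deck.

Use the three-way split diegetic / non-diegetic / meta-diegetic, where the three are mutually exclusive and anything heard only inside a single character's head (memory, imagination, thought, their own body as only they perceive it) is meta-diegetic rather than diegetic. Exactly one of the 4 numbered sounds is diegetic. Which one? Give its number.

3

(1) is meta-diegetic: remembered music, private to Ezra — Niko is oblivious because it isn't in the room.
Sound (2): it has no source in the story world and no character can hear it — it's underscore, so non-diegetic.
Sound (3): it's the actual ambient sound of the location, so diegetic.
Sound (4): it's a sound-design accent with no in-world source; no one in the scene can hear it, so non-diegetic.
Only (3) is diegetic.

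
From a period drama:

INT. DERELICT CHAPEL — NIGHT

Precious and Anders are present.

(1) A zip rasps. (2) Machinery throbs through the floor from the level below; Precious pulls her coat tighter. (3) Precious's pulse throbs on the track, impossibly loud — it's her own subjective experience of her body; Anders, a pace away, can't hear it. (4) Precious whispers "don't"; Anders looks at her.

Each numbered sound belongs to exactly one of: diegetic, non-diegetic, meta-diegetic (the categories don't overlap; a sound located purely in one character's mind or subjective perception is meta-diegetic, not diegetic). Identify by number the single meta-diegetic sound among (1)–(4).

(1) is diegetic: a zip is a real object/event in the scene's world.
(2) machinery is part of the location's real environment → diegetic.
(3) it's Precious's internal bodily sensation rendered as sound; only Precious 'hears' it → meta-diegetic.
Sound (4): on-screen dialogue — Precious speaks and Anders is there to hear, so diegetic.
Only (3) is meta-diegetic.

3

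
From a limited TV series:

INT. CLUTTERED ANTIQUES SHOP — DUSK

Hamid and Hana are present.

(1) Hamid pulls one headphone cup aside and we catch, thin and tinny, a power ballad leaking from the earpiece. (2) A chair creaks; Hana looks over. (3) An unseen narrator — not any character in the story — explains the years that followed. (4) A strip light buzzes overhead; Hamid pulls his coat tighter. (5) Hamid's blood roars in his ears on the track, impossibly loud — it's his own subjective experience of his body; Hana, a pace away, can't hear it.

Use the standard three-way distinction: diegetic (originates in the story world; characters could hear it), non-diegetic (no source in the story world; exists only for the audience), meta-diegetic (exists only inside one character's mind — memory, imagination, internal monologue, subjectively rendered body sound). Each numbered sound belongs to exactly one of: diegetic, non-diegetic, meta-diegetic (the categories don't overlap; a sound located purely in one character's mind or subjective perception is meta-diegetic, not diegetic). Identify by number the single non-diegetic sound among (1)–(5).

3

(1) it's leaking from a physical pair of headphones in the scene → diegetic.
(2) is diegetic: an in-world source (a chair); characters could hear it.
(3) is non-diegetic: commentary laid over the scene from outside the fiction.
(4) a strip light is part of the location's real environment → diegetic.
(5) a subjective body sound — Hamid's private perception, inaudible to Hana → meta-diegetic.
Only (3) is non-diegetic.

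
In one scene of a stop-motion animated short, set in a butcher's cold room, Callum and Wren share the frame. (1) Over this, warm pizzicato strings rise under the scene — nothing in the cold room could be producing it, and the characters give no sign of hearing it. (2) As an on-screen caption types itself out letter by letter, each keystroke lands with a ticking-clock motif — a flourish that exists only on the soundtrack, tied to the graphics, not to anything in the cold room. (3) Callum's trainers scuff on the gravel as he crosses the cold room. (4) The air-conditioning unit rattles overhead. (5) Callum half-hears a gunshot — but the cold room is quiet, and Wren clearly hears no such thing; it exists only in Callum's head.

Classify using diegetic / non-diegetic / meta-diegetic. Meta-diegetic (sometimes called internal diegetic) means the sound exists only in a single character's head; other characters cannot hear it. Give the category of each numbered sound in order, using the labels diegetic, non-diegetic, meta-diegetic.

non-diegetic, non-diegetic, diegetic, diegetic, meta-diegetic

Sound (1): it has no source in the story world and no character can hear it — it's underscore, so non-diegetic.
(2) is non-diegetic: the caption isn't part of the story world, so neither is the sound tied to it.
Sound (3): it's the physical sound of Callum moving in the space, so diegetic.
(4) is diegetic: the air-conditioning unit is part of the location's real environment.
Sound (5): the sound is imagined by Callum; nothing in the story world is producing it and Wren can't hear it, so meta-diegetic.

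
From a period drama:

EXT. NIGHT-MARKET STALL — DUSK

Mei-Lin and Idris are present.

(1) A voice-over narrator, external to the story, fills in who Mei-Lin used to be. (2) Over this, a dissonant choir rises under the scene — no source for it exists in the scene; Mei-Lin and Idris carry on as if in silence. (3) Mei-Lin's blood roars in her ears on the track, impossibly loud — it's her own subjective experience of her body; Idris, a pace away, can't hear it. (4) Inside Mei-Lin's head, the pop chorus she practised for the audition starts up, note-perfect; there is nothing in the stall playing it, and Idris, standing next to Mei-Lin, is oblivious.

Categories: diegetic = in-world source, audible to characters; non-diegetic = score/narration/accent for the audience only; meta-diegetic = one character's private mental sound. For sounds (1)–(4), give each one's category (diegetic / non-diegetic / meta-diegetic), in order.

(1) is non-diegetic: external voice-over — not a character, not heard by anyone in the scene.
Sound (2): score with no on-screen or off-screen source; it exists for the audience alone, so non-diegetic.
Sound (3): point-of-audition from inside Mei-Lin's body; not a sound in the room, so meta-diegetic.
(4) is meta-diegetic: it lives in Mei-Lin's subjectivity, not in the stall.

non-diegetic, non-diegetic, meta-diegetic, meta-diegetic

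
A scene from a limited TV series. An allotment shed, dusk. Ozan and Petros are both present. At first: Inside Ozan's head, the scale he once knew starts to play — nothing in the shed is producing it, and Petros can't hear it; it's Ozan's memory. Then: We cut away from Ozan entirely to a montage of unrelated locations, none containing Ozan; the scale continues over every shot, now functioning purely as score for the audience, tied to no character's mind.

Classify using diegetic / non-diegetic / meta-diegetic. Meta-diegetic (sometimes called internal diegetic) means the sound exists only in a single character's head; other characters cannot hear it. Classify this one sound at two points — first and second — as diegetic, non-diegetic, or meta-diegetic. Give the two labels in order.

First: the music lives inside Ozan's mind alone; Petros can't hear it → meta-diegetic.
Second: once it plays over shots Ozan isn't in, detached from any character's subjectivity, it's conventional underscore → non-diegetic.

meta-diegetic, non-diegetic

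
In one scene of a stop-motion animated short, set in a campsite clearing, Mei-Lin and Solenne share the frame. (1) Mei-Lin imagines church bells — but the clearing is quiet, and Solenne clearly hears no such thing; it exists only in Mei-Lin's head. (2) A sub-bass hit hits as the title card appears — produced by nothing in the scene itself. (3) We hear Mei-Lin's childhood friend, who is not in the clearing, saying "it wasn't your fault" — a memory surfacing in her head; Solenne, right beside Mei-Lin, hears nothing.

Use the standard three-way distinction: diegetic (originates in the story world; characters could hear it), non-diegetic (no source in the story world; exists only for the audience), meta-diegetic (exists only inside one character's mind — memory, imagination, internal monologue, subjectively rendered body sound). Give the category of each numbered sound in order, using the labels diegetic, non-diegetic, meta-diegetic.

Sound (1): Mei-Lin alone 'hears' it — an imagined sound, not present in the space, so meta-diegetic.
(2) an editorial stinger — it belongs to the cut, not the story world → non-diegetic.
(3) is meta-diegetic: a remembered line, private to Mei-Lin — not present in the room, not audible to Solenne.

meta-diegetic, non-diegetic, meta-diegetic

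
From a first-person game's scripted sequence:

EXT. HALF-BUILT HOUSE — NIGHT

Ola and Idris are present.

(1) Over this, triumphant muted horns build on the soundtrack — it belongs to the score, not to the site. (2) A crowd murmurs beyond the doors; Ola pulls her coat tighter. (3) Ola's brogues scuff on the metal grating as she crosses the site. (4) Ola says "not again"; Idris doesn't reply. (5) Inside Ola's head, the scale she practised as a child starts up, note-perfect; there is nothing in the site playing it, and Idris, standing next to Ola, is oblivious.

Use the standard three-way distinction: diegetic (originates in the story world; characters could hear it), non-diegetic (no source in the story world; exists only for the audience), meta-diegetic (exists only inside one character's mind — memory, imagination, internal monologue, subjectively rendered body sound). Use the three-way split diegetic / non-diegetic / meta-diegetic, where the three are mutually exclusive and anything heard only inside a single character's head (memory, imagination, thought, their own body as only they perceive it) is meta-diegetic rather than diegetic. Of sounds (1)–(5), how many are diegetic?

Sound (1): it has no source in the story world and no character can hear it — it's underscore, so non-diegetic.
(2) it's the actual ambient sound of the location → diegetic.
Sound (3): a character's body making contact with the set — an in-world sound, so diegetic.
Sound (4): Ola is a character speaking aloud in the scene, so diegetic.
(5) the music is a memory playing inside Ola's mind alone; no real-world source, Idris can't hear it → meta-diegetic.
So 3 of the 5 are diegetic: (2), (3), (4).

3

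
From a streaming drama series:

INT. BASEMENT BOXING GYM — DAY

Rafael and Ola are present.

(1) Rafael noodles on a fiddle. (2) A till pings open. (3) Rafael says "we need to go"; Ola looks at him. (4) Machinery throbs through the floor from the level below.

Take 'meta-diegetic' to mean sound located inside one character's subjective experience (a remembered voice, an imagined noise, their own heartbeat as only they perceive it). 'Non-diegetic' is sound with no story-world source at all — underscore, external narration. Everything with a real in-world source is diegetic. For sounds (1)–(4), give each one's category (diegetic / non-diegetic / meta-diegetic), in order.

Sound (1): the instrument and the performer are both in the scene, so diegetic.
(2) a till is a real object/event in the scene's world → diegetic.
Sound (3): spoken by a character present in the story world, so diegetic.
Sound (4): ambient/room sound belonging to the story's physical space, so diegetic.

diegetic, diegetic, diegetic, diegetic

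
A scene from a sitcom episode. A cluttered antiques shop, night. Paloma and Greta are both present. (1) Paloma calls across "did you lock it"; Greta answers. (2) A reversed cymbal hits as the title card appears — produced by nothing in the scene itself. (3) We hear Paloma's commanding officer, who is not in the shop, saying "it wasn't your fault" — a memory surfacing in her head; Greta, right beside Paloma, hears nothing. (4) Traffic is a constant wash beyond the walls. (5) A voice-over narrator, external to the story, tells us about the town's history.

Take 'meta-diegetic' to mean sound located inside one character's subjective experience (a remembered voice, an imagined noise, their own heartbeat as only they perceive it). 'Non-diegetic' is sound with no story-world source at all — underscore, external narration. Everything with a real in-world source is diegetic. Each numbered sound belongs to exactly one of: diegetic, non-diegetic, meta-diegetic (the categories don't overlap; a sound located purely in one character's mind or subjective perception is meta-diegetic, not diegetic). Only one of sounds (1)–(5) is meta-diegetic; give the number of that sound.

Sound (1): on-screen dialogue — Paloma speaks and Greta is there to hear, so diegetic.
(2) is non-diegetic: it's a sound-design accent with no in-world source; no one in the scene can hear it.
Sound (3): it's Paloma's recollection rendered as sound; the other character can't hear it, so meta-diegetic.
(4) is diegetic: ambient/room sound belonging to the story's physical space.
Sound (5): external voice-over — not a character, not heard by anyone in the scene, so non-diegetic.
Only (3) is meta-diegetic.

3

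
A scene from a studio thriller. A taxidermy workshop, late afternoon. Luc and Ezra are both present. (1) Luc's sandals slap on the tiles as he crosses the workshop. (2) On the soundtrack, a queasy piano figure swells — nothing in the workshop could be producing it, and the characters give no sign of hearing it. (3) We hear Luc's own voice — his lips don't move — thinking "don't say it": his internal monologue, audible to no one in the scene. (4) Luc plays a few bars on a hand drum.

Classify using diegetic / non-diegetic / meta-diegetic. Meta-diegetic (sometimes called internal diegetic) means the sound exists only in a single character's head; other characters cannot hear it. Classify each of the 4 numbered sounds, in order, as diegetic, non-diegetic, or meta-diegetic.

diegetic, non-diegetic, meta-diegetic, diegetic

Sound (1): Luc's footsteps are produced in the story world, so diegetic.
(2) is non-diegetic: score with no on-screen or off-screen source; it exists for the audience alone.
Sound (3): internal monologue — inside Luc's mind, not spoken into the scene, so meta-diegetic.
(4) Luc is producing the music live, in the story world → diegetic.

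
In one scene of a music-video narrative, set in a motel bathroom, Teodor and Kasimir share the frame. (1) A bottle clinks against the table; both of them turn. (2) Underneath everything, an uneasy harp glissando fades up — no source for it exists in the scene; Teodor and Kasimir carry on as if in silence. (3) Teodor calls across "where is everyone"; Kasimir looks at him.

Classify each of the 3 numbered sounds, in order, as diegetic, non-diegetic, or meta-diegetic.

diegetic, non-diegetic, diegetic

Sound (1): a bottle is a real object/event in the scene's world, so diegetic.
Sound (2): it has no source in the story world and no character can hear it — it's underscore, so non-diegetic.
(3) is diegetic: spoken by a character present in the story world.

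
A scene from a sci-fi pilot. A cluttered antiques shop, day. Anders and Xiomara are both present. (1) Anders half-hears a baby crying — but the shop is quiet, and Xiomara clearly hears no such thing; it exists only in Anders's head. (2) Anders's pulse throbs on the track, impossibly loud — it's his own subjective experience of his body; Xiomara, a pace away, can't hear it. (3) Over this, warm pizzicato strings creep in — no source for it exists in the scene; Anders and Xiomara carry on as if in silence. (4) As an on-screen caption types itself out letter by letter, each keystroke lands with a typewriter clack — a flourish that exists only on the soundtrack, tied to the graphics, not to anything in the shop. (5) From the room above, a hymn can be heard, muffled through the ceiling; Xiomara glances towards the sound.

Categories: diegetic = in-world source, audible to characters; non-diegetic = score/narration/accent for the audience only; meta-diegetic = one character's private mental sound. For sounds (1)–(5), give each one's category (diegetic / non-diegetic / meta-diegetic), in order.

meta-diegetic, meta-diegetic, non-diegetic, non-diegetic, diegetic

(1) subjective to Anders: the shop is silent and Xiomara hears nothing → meta-diegetic.
(2) is meta-diegetic: a subjective body sound — Anders's private perception, inaudible to Xiomara.
Sound (3): score with no on-screen or off-screen source; it exists for the audience alone, so non-diegetic.
(4) sound married to a title/caption — outside the diegesis by definition → non-diegetic.
(5) is diegetic: the music has an off-screen but real-world source and a character hears it.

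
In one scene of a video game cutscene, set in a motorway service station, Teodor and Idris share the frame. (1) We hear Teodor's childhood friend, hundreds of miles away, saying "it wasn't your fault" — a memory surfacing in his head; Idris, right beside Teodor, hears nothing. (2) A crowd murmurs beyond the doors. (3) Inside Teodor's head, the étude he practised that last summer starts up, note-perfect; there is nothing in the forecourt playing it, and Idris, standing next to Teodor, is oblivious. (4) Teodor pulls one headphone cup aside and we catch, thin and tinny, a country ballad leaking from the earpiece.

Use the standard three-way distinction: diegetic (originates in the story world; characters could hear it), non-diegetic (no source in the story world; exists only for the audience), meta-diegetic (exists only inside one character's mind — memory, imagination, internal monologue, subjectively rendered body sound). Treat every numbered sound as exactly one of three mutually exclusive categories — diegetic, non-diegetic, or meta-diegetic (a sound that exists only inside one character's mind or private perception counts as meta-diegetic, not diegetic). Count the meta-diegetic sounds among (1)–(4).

2

Sound (1): it's Teodor's recollection rendered as sound; the other character can't hear it, so meta-diegetic.
(2) it's the actual ambient sound of the location → diegetic.
(3) is meta-diegetic: it lives in Teodor's subjectivity, not in the forecourt.
Sound (4): the headphones are an on-screen source, so diegetic.
Meta-diegetic: (1), (3) — that's 2.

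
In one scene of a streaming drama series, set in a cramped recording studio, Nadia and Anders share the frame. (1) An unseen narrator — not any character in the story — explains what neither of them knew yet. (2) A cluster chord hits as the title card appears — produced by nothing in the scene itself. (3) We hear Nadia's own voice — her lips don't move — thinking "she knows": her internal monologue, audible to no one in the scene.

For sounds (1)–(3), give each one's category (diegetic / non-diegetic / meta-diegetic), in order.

Sound (1): external voice-over — not a character, not heard by anyone in the scene, so non-diegetic.
Sound (2): it's a sound-design accent with no in-world source; no one in the scene can hear it, so non-diegetic.
(3) is meta-diegetic: it's Nadia's unspoken thought, heard only by the audience via her subjectivity.

non-diegetic, non-diegetic, meta-diegetic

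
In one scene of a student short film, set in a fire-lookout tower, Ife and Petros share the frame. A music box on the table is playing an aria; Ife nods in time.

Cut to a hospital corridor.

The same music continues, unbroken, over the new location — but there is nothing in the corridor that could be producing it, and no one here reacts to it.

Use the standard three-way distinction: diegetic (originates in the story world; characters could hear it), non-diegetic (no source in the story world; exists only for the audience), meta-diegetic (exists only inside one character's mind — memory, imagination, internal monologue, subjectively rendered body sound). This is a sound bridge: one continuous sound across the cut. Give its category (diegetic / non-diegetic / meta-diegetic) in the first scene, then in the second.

Scene one: a music box is an on-screen source and Ife reacts to it → diegetic.
Scene two: there is no source in the corridor and no one hears it — it's now underscore → non-diegetic.

diegetic, non-diegetic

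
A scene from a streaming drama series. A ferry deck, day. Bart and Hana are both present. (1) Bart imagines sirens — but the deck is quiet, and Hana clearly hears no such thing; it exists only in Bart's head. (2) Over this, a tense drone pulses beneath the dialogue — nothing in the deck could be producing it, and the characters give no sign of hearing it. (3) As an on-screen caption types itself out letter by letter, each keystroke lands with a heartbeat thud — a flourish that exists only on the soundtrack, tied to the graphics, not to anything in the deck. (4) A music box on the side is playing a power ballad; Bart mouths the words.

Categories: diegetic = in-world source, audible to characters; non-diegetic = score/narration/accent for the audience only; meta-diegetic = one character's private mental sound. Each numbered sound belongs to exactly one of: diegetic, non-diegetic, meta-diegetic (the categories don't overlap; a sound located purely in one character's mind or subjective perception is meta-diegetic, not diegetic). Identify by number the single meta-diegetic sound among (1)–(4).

(1) is meta-diegetic: Bart alone 'hears' it — an imagined sound, not present in the space.
Sound (2): it has no source in the story world and no character can hear it — it's underscore, so non-diegetic.
Sound (3): sound married to a title/caption — outside the diegesis by definition, so non-diegetic.
Sound (4): source music from a music box, which exists in the story world, so diegetic.
Only (1) is meta-diegetic.

1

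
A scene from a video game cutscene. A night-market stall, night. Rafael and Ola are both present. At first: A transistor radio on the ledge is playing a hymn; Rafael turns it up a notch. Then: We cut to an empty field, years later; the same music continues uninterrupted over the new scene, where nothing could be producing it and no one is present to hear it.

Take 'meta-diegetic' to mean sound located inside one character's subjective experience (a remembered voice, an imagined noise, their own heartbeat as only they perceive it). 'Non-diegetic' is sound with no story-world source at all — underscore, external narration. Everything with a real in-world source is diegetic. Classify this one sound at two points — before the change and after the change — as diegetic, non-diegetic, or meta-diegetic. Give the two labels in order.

Before the change: a transistor radio is a real in-scene source and Rafael reacts to it → diegetic.
After the change: there is no longer any in-world source and no one can hear it — it has become underscore → non-diegetic.

diegetic, non-diegetic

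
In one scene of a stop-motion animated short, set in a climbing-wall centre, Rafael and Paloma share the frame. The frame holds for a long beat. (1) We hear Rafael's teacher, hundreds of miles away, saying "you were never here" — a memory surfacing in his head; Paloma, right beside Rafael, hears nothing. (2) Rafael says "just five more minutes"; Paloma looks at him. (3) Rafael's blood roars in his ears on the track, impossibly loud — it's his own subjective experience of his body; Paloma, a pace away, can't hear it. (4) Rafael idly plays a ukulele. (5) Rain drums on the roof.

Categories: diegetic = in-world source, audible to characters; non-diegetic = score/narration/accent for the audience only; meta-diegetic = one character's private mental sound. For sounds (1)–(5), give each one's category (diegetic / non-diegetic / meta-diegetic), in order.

Sound (1): the voice is a memory playing only inside Rafael's mind; Paloma can't hear it, so meta-diegetic.
(2) is diegetic: Rafael is a character speaking aloud in the scene.
(3) point-of-audition from inside Rafael's body; not a sound in the room → meta-diegetic.
(4) is diegetic: a character is playing a ukulele on screen.
(5) is diegetic: rain is part of the location's real environment.

meta-diegetic, diegetic, meta-diegetic, diegetic, diegetic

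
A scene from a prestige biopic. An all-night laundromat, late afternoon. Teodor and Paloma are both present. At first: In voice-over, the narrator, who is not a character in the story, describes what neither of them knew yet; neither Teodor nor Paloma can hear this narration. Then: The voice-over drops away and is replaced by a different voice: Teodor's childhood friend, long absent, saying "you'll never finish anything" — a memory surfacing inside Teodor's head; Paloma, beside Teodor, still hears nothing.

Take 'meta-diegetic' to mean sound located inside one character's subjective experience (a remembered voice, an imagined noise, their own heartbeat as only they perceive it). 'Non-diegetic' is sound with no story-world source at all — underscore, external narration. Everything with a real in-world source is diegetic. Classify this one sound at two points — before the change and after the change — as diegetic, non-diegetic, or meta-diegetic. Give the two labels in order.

Before the change: the external narrator addresses only the audience — outside the story world → non-diegetic.
After the change: the replacement voice is a memory inside Teodor's mind specifically → meta-diegetic.

non-diegetic, meta-diegetic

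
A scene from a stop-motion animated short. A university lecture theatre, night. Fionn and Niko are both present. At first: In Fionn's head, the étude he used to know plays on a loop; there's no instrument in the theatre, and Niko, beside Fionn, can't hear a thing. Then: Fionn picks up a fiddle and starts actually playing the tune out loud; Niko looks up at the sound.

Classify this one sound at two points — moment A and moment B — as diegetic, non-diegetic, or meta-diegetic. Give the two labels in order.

meta-diegetic, diegetic

Moment A: the tune exists only as Fionn's private memory; Niko can't hear it → meta-diegetic.
Moment B: Fionn is now producing it live on a fiddle, in the room, and Niko hears it → diegetic.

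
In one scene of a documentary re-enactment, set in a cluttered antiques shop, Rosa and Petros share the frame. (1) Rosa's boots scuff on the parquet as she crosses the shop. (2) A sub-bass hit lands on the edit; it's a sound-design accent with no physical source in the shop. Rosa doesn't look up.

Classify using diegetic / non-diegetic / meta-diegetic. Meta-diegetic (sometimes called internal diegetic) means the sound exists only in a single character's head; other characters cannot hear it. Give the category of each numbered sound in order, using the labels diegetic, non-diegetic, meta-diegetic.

(1) a character's body making contact with the set — an in-world sound → diegetic.
Sound (2): it's a sound-design accent with no in-world source; no one in the scene can hear it, so non-diegetic.

diegetic, non-diegetic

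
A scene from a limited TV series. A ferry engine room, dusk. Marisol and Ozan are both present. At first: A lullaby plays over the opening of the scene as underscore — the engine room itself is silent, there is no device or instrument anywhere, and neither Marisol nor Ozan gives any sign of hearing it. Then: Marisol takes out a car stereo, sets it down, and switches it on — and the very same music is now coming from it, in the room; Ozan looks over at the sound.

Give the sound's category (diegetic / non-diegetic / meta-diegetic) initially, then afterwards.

non-diegetic, diegetic

Initially: no in-world source exists and no character can hear it — underscore → non-diegetic.
Afterwards: a car stereo is now a real source in the story world and the characters hear it → diegetic.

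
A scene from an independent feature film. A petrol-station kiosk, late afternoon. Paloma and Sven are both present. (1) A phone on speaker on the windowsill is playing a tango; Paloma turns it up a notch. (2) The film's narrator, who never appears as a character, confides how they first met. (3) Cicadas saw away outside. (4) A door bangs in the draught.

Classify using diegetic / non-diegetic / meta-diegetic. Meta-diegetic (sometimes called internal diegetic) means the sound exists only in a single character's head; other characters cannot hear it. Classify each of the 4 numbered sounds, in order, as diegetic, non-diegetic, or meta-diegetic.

diegetic, non-diegetic, diegetic, diegetic

Sound (1): the music comes from an on-screen device that Paloma responds to, so diegetic.
(2) is non-diegetic: external voice-over — not a character, not heard by anyone in the scene.
Sound (3): cicadas is part of the location's real environment, so diegetic.
Sound (4): a door is a real object/event in the scene's world, so diegetic.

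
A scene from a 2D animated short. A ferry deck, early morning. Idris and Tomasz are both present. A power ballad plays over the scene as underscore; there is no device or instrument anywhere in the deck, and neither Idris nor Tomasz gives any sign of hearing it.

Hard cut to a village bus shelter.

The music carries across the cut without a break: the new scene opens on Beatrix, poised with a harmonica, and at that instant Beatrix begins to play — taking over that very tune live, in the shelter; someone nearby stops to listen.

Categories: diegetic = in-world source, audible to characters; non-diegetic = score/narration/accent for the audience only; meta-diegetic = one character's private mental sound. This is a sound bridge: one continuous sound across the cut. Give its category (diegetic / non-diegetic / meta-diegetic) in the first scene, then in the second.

Scene one: there's no in-world source anywhere and no character hears it — underscore for the audience only → non-diegetic.
Scene two: from the moment Beatrix starts playing, the tune is being performed on a harmonica inside the story world and another character hears it → diegetic.

non-diegetic, diegetic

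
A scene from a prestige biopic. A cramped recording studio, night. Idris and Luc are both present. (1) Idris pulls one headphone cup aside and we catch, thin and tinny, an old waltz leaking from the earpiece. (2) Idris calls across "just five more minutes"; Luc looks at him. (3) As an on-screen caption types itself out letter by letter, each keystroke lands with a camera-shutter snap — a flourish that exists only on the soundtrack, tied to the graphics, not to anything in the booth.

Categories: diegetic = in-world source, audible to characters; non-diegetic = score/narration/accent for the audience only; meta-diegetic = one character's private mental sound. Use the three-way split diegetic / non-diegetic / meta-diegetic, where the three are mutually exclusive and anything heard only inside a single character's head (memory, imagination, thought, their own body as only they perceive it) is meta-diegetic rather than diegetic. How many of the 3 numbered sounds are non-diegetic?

1

(1) is diegetic: the headphones are an on-screen source.
(2) Idris is a character speaking aloud in the scene → diegetic.
(3) it accompanies on-screen graphics, not anything inside the story world → non-diegetic.
So 1 of the 3 is non-diegetic: (3).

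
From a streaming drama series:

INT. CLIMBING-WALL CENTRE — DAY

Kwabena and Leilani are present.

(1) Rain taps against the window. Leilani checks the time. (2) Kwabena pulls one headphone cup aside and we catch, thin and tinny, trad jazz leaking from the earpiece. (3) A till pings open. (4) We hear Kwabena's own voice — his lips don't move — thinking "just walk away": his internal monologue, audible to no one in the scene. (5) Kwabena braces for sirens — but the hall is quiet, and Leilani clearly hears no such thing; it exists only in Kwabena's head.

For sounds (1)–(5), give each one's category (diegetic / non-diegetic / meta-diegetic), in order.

Sound (1): it's the actual ambient sound of the location, so diegetic.
(2) the headphones are an on-screen source → diegetic.
(3) an in-world source (a till); characters could hear it → diegetic.
(4) is meta-diegetic: Kwabena's thought-voice: a private mental sound no other character can hear.
(5) is meta-diegetic: the sound is imagined by Kwabena; nothing in the story world is producing it and Leilani can't hear it.

diegetic, diegetic, diegetic, meta-diegetic, meta-diegetic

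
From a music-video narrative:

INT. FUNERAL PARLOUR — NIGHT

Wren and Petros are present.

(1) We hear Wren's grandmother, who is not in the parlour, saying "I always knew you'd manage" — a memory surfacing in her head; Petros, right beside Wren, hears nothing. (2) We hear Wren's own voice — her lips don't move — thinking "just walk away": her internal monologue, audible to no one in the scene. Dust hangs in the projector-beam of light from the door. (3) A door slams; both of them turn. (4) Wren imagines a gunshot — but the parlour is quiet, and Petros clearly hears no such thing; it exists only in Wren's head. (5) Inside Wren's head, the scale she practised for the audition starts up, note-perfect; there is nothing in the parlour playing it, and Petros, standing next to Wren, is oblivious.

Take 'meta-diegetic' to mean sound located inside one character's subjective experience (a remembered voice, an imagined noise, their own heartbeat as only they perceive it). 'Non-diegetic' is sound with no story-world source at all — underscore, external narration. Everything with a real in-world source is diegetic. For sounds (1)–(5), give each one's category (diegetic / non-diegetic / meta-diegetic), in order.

meta-diegetic, meta-diegetic, diegetic, meta-diegetic, meta-diegetic

(1) the voice is a memory playing only inside Wren's mind; Petros can't hear it → meta-diegetic.
Sound (2): it's Wren's unspoken thought, heard only by the audience via her subjectivity, so meta-diegetic.
Sound (3): a door is a real object/event in the scene's world, so diegetic.
(4) is meta-diegetic: the sound is imagined by Wren; nothing in the story world is producing it and Petros can't hear it.
Sound (5): it lives in Wren's subjectivity, not in the parlour, so meta-diegetic.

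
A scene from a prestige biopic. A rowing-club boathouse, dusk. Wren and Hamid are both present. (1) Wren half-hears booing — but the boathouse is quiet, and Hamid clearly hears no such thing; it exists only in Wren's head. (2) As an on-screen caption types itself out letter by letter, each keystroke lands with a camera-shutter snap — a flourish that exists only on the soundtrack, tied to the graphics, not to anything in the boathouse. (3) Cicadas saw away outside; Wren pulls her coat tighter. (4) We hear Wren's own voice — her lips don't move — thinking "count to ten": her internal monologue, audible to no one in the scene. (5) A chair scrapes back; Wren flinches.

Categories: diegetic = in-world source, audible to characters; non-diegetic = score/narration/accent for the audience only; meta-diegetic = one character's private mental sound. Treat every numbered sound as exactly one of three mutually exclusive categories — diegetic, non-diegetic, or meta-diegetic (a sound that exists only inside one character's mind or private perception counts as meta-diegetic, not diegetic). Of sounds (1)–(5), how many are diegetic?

Sound (1): the sound is imagined by Wren; nothing in the story world is producing it and Hamid can't hear it, so meta-diegetic.
(2) is non-diegetic: the caption isn't part of the story world, so neither is the sound tied to it.
(3) is diegetic: cicadas is part of the location's real environment.
(4) internal monologue — inside Wren's mind, not spoken into the scene → meta-diegetic.
Sound (5): a chair is a real object/event in the scene's world, so diegetic.
So 2 of the 5 are diegetic: (3), (5).

2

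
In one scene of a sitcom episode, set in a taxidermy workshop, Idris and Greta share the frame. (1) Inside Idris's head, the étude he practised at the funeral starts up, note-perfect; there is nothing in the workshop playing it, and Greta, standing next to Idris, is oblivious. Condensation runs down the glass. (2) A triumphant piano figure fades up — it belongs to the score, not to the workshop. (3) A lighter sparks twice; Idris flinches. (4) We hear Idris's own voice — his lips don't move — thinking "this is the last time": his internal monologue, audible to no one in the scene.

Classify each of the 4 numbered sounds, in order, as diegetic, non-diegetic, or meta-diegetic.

(1) is meta-diegetic: it lives in Idris's subjectivity, not in the workshop.
(2) is non-diegetic: nothing in the workshop produces it and the characters don't hear it — pure soundtrack.
Sound (3): the sound comes from a lighter physically present in the location, so diegetic.
(4) it's Idris's unspoken thought, heard only by the audience via his subjectivity → meta-diegetic.

meta-diegetic, non-diegetic, diegetic, meta-diegetic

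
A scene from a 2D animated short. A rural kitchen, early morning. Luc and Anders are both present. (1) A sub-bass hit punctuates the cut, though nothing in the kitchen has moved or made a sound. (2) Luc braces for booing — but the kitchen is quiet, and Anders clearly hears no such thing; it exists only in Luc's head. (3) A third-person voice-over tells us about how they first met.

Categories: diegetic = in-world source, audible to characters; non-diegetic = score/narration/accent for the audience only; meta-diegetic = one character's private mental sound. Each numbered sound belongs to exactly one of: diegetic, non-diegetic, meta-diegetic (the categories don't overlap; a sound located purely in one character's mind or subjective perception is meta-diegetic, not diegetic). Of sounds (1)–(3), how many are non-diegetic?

(1) is non-diegetic: it's a sound-design accent with no in-world source; no one in the scene can hear it.
Sound (2): subjective to Luc: the kitchen is silent and Anders hears nothing, so meta-diegetic.
Sound (3): commentary laid over the scene from outside the fiction, so non-diegetic.
Non-diegetic: (1), (3) — that's 2.

2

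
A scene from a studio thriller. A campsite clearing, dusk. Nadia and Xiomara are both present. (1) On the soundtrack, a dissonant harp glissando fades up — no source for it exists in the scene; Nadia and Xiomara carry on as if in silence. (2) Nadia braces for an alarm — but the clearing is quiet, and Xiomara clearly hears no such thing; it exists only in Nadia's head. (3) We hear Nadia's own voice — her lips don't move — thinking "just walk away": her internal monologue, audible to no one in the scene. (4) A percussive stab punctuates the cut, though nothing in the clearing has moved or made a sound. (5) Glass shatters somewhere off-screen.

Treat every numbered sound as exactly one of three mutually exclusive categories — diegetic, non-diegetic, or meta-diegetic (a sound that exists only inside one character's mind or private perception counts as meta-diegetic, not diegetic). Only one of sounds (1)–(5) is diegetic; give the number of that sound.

Sound (1): it has no source in the story world and no character can hear it — it's underscore, so non-diegetic.
Sound (2): subjective to Nadia: the clearing is silent and Xiomara hears nothing, so meta-diegetic.
(3) is meta-diegetic: internal monologue — inside Nadia's mind, not spoken into the scene.
Sound (4): an editorial stinger — it belongs to the cut, not the story world, so non-diegetic.
(5) an in-world source (glass); characters could hear it → diegetic.
Only (5) is diegetic.

5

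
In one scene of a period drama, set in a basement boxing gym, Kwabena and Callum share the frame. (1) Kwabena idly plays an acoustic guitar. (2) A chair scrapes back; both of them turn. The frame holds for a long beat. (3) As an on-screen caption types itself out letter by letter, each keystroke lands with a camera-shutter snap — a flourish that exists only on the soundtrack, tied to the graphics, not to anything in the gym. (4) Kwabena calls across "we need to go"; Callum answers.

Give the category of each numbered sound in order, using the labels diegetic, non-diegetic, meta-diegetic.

Sound (1): the instrument and the performer are both in the scene, so diegetic.
(2) is diegetic: the sound comes from a chair physically present in the location.
Sound (3): it accompanies on-screen graphics, not anything inside the story world, so non-diegetic.
(4) spoken by a character present in the story world → diegetic.

diegetic, diegetic, non-diegetic, diegetic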